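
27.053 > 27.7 False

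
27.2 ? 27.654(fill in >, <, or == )<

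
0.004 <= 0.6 True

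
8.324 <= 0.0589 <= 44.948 False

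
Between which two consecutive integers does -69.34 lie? -70 and -69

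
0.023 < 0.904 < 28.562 True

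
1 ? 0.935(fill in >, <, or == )>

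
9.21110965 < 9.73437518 True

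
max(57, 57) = 57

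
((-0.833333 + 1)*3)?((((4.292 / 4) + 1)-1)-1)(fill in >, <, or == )>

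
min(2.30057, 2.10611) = 2.10611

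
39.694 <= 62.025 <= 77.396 True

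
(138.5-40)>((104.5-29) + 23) False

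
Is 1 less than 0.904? No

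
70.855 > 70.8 True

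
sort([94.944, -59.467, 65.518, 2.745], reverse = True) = [94.944, 65.518, 2.745, -59.467]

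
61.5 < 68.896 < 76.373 True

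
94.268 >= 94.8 False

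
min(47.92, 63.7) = 47.92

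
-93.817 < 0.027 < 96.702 True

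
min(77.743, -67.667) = -67.667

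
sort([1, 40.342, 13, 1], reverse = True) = [40.342, 13, 1, 1]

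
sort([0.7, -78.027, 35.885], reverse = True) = [35.885, 0.7, -78.027]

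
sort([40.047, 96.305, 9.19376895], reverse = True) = [96.305, 40.047, 9.19376895]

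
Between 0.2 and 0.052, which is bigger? 0.2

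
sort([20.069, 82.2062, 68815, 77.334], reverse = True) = [68815, 82.2062, 77.334, 20.069]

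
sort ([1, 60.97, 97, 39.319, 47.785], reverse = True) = [97, 60.97, 47.785, 39.319, 1]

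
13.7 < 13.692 False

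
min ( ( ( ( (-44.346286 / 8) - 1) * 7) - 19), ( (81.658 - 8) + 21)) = -64.80300025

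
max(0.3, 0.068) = 0.3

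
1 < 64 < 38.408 False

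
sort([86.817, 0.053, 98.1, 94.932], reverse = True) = [98.1, 94.932, 86.817, 0.053]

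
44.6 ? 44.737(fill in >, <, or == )<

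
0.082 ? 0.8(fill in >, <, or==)<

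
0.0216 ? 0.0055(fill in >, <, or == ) >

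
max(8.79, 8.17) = 8.79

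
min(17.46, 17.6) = 17.46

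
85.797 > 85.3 True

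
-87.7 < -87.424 True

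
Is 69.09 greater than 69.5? No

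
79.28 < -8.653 False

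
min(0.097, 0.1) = 0.097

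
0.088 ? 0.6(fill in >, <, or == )<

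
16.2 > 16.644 False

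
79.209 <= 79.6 True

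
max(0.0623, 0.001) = 0.0623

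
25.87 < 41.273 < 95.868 True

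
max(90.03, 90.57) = 90.57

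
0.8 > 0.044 True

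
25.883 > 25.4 True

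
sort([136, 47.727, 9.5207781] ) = [9.5207781, 47.727, 136]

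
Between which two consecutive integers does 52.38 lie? 52 and 53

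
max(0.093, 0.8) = 0.8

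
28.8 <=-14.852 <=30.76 False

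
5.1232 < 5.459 True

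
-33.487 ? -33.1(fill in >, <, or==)<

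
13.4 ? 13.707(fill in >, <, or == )<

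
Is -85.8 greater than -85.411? No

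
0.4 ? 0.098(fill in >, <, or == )>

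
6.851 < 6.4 False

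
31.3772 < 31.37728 True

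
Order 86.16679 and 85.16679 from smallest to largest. 85.16679, 86.16679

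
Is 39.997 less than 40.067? Yes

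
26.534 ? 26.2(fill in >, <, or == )>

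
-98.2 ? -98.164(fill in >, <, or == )<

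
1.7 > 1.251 True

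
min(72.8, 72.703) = 72.703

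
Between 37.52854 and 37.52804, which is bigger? 37.52854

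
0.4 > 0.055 True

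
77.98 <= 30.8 False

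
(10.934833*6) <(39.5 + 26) False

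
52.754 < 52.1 False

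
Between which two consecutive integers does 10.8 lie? 10 and 11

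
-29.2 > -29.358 True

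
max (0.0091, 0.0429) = 0.0429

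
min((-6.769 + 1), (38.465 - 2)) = -5.769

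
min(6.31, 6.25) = 6.25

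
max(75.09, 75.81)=75.81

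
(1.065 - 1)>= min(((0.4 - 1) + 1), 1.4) False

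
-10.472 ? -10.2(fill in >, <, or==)<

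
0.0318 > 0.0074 True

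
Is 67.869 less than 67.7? No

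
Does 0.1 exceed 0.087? Yes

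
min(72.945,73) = 72.945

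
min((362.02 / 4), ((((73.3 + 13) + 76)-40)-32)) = 90.3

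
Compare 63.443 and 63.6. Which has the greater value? 63.6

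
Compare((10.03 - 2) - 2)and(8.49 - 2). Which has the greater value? (8.49 - 2)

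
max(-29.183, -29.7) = -29.183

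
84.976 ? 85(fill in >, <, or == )<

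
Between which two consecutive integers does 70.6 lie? 70 and 71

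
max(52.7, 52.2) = 52.7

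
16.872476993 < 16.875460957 True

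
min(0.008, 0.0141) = 0.008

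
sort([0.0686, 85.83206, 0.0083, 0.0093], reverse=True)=[85.83206, 0.0686, 0.0093, 0.0083]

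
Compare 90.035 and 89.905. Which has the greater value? 90.035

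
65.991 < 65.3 False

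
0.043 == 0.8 False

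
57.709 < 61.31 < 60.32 False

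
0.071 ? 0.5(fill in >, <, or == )<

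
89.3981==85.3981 False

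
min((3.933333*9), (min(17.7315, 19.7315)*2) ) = 35.399997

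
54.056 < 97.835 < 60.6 False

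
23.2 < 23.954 True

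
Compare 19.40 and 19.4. They are equal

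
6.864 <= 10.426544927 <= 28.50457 True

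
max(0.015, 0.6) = 0.6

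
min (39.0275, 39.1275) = 39.0275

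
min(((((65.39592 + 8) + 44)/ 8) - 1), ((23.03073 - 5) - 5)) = 13.03073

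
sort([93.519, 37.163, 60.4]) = [37.163, 60.4, 93.519]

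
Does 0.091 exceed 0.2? No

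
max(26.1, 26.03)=26.1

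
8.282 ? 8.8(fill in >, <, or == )<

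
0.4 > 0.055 True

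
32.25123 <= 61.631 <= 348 True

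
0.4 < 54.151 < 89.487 True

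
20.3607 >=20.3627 False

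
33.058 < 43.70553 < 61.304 True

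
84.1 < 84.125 True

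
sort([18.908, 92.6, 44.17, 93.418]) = [18.908, 44.17, 92.6, 93.418]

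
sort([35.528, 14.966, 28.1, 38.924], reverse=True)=[38.924, 35.528, 28.1, 14.966]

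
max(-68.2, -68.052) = -68.052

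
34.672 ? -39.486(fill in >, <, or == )>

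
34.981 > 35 False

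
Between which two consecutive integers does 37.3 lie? 37 and 38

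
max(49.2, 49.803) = 49.803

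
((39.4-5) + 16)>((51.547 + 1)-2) False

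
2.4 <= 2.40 True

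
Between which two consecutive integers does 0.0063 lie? 0 and 1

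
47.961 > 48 False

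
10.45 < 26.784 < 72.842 True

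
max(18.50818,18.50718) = 18.50818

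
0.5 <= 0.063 False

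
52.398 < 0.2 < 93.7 False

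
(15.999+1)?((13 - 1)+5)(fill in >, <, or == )<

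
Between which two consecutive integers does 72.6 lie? 72 and 73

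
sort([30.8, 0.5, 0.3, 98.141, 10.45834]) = [0.3, 0.5, 10.45834, 30.8, 98.141]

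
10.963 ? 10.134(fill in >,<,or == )>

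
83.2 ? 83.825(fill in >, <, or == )<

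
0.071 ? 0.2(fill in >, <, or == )<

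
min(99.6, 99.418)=99.418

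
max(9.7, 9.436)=9.7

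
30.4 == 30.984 False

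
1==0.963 False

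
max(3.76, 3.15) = 3.76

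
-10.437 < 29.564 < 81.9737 True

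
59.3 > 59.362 False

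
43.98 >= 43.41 True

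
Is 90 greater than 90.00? No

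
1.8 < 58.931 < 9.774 False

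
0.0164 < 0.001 False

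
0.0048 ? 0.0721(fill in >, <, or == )<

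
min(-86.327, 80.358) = -86.327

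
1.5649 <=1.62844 True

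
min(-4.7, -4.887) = -4.887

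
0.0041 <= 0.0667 True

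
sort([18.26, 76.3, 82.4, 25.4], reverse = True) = [82.4, 76.3, 25.4, 18.26]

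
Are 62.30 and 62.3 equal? Yes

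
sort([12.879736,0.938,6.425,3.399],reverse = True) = [12.879736,6.425,3.399,0.938]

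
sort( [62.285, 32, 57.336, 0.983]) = [0.983, 32, 57.336, 62.285]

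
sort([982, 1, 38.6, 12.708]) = [1, 12.708, 38.6, 982]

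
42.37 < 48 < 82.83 True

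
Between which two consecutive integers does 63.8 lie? 63 and 64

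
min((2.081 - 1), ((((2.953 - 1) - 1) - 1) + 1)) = 0.953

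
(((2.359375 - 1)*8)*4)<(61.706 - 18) True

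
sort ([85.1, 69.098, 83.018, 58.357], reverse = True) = [85.1, 83.018, 69.098, 58.357]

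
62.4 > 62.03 True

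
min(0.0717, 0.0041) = 0.0041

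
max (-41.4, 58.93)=58.93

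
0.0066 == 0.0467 False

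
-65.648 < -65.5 True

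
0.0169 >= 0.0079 True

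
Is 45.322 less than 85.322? Yes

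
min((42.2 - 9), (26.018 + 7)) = 33.018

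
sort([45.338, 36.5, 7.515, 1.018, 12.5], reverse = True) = [45.338, 36.5, 12.5, 7.515, 1.018]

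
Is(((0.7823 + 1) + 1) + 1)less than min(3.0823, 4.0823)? No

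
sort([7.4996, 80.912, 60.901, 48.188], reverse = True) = [80.912, 60.901, 48.188, 7.4996]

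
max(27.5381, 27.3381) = 27.5381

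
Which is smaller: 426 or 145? 145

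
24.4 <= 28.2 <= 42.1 True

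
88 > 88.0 False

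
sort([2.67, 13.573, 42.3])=[2.67, 13.573, 42.3]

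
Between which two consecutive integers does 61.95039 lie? 61 and 62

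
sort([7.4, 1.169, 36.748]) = [1.169, 7.4, 36.748]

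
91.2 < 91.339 True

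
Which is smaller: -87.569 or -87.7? -87.7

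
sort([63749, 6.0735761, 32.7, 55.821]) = [6.0735761, 32.7, 55.821, 63749]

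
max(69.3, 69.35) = 69.35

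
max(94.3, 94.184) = 94.3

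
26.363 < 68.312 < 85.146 True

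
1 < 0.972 False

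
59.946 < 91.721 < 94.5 True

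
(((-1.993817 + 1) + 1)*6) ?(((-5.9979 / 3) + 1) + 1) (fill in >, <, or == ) >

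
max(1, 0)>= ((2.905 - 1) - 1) True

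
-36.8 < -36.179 True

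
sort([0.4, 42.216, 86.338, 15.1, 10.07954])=[0.4, 10.07954, 15.1, 42.216, 86.338]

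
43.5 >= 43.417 True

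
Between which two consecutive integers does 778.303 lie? 778 and 779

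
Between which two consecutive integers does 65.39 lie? 65 and 66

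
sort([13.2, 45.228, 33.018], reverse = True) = [45.228, 33.018, 13.2]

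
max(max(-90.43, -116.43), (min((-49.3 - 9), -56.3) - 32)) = -90.3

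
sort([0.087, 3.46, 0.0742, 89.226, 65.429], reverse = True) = [89.226, 65.429, 3.46, 0.087, 0.0742]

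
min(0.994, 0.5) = 0.5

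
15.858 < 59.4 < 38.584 False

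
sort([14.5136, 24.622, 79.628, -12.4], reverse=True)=[79.628, 24.622, 14.5136, -12.4]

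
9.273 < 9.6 True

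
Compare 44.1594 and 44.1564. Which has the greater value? 44.1594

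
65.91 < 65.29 False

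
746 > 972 False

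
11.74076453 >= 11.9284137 False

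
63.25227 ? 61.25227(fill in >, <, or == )>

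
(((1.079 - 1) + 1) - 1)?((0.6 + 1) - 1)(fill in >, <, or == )<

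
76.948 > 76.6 True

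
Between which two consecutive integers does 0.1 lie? 0 and 1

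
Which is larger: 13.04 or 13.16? 13.16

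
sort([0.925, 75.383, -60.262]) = [-60.262, 0.925, 75.383]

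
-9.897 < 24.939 True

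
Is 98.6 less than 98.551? No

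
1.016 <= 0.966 False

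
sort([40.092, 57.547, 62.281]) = [40.092, 57.547, 62.281]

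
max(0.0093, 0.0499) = 0.0499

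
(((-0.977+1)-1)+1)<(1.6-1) True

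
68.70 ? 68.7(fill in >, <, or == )==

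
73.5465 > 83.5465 False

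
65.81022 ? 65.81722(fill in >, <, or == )<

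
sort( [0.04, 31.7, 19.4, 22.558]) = [0.04, 19.4, 22.558, 31.7]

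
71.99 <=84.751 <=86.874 True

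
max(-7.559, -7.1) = -7.1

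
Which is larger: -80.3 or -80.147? -80.147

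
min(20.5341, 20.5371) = 20.5341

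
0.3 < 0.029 False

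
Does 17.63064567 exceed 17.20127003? Yes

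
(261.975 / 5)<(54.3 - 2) False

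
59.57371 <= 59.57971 True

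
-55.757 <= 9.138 True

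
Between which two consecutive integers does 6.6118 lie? 6 and 7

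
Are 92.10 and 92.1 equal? Yes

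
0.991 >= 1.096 False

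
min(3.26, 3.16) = 3.16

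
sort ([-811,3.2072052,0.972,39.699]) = [-811,0.972,3.2072052,39.699]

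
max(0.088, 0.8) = 0.8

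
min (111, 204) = 111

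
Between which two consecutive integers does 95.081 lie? 95 and 96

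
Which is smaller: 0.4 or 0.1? 0.1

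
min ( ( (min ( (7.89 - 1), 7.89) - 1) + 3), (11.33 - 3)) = 8.33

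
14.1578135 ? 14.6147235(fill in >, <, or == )<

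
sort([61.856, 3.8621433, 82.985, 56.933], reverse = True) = [82.985, 61.856, 56.933, 3.8621433]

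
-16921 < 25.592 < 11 False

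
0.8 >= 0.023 True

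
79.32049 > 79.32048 True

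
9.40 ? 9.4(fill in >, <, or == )==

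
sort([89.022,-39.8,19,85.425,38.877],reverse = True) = [89.022,85.425,38.877,19,-39.8]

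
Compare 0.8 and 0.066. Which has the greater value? 0.8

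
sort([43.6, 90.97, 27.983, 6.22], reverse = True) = [90.97, 43.6, 27.983, 6.22]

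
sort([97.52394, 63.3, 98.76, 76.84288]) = [63.3, 76.84288, 97.52394, 98.76]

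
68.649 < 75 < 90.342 True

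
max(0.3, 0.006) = 0.3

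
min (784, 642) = 642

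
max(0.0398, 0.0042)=0.0398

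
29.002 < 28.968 False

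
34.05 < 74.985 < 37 False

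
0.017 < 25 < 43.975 True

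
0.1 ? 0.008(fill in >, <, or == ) >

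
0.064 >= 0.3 False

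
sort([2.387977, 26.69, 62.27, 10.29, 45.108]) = [2.387977, 10.29, 26.69, 45.108, 62.27]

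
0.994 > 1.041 False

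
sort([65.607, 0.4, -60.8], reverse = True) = [65.607, 0.4, -60.8]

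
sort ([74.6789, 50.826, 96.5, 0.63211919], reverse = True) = [96.5, 74.6789, 50.826, 0.63211919]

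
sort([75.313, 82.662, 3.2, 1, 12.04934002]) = [1, 3.2, 12.04934002, 75.313, 82.662]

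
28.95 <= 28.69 False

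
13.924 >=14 False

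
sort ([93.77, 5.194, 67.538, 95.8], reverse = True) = [95.8, 93.77, 67.538, 5.194]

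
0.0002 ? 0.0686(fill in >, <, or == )<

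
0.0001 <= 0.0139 True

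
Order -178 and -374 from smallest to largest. -374, -178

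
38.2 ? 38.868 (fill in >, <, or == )<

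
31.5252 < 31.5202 False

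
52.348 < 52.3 False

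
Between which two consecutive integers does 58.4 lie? 58 and 59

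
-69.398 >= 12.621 False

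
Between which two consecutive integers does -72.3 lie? -73 and -72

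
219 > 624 False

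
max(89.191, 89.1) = 89.191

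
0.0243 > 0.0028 True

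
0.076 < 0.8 True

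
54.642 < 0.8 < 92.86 False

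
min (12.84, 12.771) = 12.771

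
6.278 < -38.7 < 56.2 False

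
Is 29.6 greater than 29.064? Yes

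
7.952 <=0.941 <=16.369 False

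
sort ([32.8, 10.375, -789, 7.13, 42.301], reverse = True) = [42.301, 32.8, 10.375, 7.13, -789]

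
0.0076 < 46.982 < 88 True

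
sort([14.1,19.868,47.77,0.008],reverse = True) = [47.77,19.868,14.1,0.008]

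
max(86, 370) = 370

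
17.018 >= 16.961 True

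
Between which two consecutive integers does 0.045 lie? 0 and 1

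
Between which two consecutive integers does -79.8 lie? -80 and -79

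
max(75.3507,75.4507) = 75.4507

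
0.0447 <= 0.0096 False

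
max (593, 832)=832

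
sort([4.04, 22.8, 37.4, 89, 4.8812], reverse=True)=[89, 37.4, 22.8, 4.8812, 4.04]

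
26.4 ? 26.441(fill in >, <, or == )<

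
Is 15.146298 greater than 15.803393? No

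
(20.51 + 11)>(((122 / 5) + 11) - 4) True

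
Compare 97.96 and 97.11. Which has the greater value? 97.96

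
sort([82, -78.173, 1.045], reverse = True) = [82, 1.045, -78.173]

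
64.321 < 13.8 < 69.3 False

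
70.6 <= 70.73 True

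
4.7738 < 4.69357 False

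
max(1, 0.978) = 1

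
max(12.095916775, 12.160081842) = 12.160081842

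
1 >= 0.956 True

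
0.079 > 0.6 False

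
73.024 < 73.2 True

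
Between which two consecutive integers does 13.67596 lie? 13 and 14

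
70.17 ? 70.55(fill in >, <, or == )<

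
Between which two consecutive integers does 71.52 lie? 71 and 72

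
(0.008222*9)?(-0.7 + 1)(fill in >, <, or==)<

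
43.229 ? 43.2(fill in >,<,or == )>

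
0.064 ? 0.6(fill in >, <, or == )<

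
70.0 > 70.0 False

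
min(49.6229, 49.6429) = 49.6229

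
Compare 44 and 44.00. They are equal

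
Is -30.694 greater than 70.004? No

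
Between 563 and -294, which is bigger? 563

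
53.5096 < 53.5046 False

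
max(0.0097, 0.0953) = 0.0953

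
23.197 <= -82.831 False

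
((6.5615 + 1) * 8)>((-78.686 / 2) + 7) True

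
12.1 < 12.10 False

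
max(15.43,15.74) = 15.74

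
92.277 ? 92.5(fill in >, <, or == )<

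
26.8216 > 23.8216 True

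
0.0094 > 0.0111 False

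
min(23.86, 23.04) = 23.04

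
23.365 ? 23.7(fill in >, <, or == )<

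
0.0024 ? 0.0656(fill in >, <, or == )<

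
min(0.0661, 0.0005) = 0.0005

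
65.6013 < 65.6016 True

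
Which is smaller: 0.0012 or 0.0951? 0.0012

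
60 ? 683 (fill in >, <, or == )<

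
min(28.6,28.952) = 28.6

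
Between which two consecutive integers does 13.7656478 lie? 13 and 14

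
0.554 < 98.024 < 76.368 False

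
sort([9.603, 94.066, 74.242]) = [9.603, 74.242, 94.066]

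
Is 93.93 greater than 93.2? Yes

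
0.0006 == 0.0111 False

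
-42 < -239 False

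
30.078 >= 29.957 True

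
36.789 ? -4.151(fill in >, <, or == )>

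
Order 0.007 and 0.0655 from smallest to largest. 0.007, 0.0655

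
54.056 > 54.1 False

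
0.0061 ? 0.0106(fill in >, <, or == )<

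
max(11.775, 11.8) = 11.8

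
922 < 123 False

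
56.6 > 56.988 False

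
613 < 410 False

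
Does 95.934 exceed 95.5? Yes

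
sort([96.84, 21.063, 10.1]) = [10.1, 21.063, 96.84]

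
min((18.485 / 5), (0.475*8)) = 3.697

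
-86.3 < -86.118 True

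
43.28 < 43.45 True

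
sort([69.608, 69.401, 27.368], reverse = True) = [69.608, 69.401, 27.368]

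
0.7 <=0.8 True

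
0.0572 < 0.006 False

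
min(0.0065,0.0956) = 0.0065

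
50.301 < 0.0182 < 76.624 False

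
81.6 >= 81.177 True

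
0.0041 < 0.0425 True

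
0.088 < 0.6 True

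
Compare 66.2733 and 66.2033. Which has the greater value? 66.2733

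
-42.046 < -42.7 False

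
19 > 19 False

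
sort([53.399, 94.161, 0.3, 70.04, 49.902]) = [0.3, 49.902, 53.399, 70.04, 94.161]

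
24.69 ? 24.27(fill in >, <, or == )>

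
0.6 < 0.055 False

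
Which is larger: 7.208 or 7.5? 7.5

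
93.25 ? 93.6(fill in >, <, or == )<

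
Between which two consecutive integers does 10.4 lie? 10 and 11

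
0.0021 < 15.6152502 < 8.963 False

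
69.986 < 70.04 True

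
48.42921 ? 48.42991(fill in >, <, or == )<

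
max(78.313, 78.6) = 78.6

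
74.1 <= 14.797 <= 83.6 False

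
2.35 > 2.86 False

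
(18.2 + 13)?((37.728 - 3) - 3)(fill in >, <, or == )<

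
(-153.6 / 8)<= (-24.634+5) False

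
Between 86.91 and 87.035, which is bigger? 87.035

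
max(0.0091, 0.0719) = 0.0719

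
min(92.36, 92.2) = 92.2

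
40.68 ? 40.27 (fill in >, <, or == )>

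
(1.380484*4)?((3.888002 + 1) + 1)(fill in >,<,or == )<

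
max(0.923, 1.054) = 1.054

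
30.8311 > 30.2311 True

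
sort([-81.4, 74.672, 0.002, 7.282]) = [-81.4, 0.002, 7.282, 74.672]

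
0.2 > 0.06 True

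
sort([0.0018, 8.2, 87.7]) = [0.0018, 8.2, 87.7]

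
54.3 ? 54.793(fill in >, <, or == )<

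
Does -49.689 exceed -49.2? No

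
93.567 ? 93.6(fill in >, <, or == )<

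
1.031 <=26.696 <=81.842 True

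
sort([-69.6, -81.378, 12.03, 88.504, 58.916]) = [-81.378, -69.6, 12.03, 58.916, 88.504]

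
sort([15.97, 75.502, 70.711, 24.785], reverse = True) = [75.502, 70.711, 24.785, 15.97]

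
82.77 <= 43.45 False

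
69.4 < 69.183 False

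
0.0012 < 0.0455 True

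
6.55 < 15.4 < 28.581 True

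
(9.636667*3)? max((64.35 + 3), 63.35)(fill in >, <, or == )<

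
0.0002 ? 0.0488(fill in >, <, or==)<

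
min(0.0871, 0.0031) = 0.0031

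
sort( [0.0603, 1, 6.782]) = [0.0603, 1, 6.782]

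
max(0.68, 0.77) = 0.77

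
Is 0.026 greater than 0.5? No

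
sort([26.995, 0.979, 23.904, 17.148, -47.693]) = [-47.693, 0.979, 17.148, 23.904, 26.995]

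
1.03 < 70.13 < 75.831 True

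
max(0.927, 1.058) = 1.058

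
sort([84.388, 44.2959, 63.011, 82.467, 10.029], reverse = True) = [84.388, 82.467, 63.011, 44.2959, 10.029]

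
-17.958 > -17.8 False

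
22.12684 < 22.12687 True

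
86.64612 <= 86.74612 True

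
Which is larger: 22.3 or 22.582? 22.582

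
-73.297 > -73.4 True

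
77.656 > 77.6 True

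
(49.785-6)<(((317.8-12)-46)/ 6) False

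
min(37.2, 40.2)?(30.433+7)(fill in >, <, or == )<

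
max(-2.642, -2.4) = -2.4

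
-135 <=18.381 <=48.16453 True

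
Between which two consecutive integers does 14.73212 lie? 14 and 15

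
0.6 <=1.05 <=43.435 True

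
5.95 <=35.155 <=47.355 True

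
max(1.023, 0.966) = 1.023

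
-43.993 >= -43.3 False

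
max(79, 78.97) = 79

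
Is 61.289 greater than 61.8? No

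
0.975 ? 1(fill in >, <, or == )<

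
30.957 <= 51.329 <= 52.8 True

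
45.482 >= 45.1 True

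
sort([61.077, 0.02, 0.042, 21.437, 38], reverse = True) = [61.077, 38, 21.437, 0.042, 0.02]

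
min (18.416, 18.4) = 18.4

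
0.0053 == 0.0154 False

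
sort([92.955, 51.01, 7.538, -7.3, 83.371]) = [-7.3, 7.538, 51.01, 83.371, 92.955]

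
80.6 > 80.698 False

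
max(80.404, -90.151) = 80.404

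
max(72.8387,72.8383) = 72.8387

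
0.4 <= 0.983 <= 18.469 True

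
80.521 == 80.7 False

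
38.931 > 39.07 False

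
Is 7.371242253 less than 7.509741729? Yes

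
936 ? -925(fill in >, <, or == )>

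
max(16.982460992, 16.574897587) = 16.982460992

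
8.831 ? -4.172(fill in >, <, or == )>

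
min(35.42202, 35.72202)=35.42202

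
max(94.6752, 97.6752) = 97.6752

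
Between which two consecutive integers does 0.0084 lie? 0 and 1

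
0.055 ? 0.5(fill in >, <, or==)<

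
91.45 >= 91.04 True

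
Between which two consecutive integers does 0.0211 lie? 0 and 1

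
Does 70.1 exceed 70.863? No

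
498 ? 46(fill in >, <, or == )>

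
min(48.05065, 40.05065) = 40.05065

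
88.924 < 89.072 True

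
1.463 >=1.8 False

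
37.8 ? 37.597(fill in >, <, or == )>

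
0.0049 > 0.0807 False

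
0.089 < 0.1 True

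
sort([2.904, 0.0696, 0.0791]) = [0.0696, 0.0791, 2.904]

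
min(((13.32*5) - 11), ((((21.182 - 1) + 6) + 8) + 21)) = 55.182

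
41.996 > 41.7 True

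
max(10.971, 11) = 11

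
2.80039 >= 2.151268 True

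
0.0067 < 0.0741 True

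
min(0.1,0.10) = 0.1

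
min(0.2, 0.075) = 0.075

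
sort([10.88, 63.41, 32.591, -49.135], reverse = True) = [63.41, 32.591, 10.88, -49.135]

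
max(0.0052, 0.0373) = 0.0373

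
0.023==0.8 False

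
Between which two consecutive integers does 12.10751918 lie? 12 and 13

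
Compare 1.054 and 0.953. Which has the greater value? 1.054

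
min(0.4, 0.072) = 0.072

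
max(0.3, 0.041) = 0.3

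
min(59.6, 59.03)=59.03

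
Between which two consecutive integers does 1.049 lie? 1 and 2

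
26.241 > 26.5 False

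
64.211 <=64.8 True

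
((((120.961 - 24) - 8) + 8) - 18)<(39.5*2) True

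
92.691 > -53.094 True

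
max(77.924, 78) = 78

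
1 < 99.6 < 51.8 False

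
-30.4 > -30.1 False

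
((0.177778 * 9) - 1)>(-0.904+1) True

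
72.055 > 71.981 True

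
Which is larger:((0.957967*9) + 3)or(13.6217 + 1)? (13.6217 + 1)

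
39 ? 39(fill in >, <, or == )==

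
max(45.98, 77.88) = 77.88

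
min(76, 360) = 76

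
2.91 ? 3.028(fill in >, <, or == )<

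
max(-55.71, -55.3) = -55.3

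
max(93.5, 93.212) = 93.5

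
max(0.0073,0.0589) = 0.0589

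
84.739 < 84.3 False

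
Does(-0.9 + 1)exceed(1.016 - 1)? Yes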